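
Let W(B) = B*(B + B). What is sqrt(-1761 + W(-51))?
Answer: sqrt(3441) ≈ 58.660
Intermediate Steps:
W(B) = 2*B**2 (W(B) = B*(2*B) = 2*B**2)
sqrt(-1761 + W(-51)) = sqrt(-1761 + 2*(-51)**2) = sqrt(-1761 + 2*2601) = sqrt(-1761 + 5202) = sqrt(3441)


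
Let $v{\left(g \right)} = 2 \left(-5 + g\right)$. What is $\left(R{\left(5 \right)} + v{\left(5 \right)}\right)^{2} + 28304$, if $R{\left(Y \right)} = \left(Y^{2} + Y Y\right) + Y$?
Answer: $31329$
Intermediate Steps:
$v{\left(g \right)} = -10 + 2 g$
$R{\left(Y \right)} = Y + 2 Y^{2}$ ($R{\left(Y \right)} = \left(Y^{2} + Y^{2}\right) + Y = 2 Y^{2} + Y = Y + 2 Y^{2}$)
$\left(R{\left(5 \right)} + v{\left(5 \right)}\right)^{2} + 28304 = \left(5 \left(1 + 2 \cdot 5\right) + \left(-10 + 2 \cdot 5\right)\right)^{2} + 28304 = \left(5 \left(1 + 10\right) + \left(-10 + 10\right)\right)^{2} + 28304 = \left(5 \cdot 11 + 0\right)^{2} + 28304 = \left(55 + 0\right)^{2} + 28304 = 55^{2} + 28304 = 3025 + 28304 = 31329$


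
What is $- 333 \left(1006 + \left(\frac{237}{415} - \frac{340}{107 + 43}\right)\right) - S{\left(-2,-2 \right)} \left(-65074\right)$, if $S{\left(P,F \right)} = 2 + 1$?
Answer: $- \frac{57772719}{415} \approx -1.3921 \cdot 10^{5}$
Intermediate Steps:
$S{\left(P,F \right)} = 3$
$- 333 \left(1006 + \left(\frac{237}{415} - \frac{340}{107 + 43}\right)\right) - S{\left(-2,-2 \right)} \left(-65074\right) = - 333 \left(1006 + \left(\frac{237}{415} - \frac{340}{107 + 43}\right)\right) - 3 \left(-65074\right) = - 333 \left(1006 + \left(237 \cdot \frac{1}{415} - \frac{340}{150}\right)\right) - -195222 = - 333 \left(1006 + \left(\frac{237}{415} - \frac{34}{15}\right)\right) + 195222 = - 333 \left(1006 - \frac{2111}{1245}\right) + 195222 = \left(-333\right) \frac{1250359}{1245} + 195222 = - \frac{138789849}{415} + 195222 = - \frac{57772719}{415}$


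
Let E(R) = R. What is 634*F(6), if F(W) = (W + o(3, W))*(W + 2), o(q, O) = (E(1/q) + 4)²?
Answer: 1131056/9 ≈ 1.2567e+5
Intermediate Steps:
o(q, O) = (4 + 1/q)² (o(q, O) = (1/q + 4)² = (4 + 1/q)²)
F(W) = (2 + W)*(169/9 + W) (F(W) = (W + (1 + 4*3)²/3²)*(W + 2) = (W + (1 + 12)²/9)*(2 + W) = (W + (⅑)*13²)*(2 + W) = (W + (⅑)*169)*(2 + W) = (W + 169/9)*(2 + W) = (169/9 + W)*(2 + W) = (2 + W)*(169/9 + W))
634*F(6) = 634*(338/9 + 6² + (187/9)*6) = 634*(338/9 + 36 + 374/3) = 634*(1784/9) = 1131056/9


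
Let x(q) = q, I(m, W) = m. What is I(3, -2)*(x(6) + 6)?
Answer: 36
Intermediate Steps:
I(3, -2)*(x(6) + 6) = 3*(6 + 6) = 3*12 = 36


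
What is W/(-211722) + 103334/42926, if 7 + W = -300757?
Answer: 8697169153/2272094643 ≈ 3.8278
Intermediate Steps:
W = -300764 (W = -7 - 300757 = -300764)
W/(-211722) + 103334/42926 = -300764/(-211722) + 103334/42926 = -300764*(-1/211722) + 103334*(1/42926) = 150382/105861 + 51667/21463 = 8697169153/2272094643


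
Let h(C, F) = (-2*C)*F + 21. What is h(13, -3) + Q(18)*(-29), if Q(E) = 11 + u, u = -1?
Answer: -191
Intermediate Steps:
h(C, F) = 21 - 2*C*F (h(C, F) = -2*C*F + 21 = 21 - 2*C*F)
Q(E) = 10 (Q(E) = 11 - 1 = 10)
h(13, -3) + Q(18)*(-29) = (21 - 2*13*(-3)) + 10*(-29) = (21 + 78) - 290 = 99 - 290 = -191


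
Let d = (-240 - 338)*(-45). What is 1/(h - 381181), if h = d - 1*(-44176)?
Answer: -1/310995 ≈ -3.2155e-6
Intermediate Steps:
d = 26010 (d = -578*(-45) = 26010)
h = 70186 (h = 26010 - 1*(-44176) = 26010 + 44176 = 70186)
1/(h - 381181) = 1/(70186 - 381181) = 1/(-310995) = -1/310995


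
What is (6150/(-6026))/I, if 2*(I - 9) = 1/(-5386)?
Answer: -33123900/292101311 ≈ -0.11340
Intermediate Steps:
I = 96947/10772 (I = 9 + (½)/(-5386) = 9 + (½)*(-1/5386) = 9 - 1/10772 = 96947/10772 ≈ 8.9999)
(6150/(-6026))/I = (6150/(-6026))/(96947/10772) = (6150*(-1/6026))*(10772/96947) = -3075/3013*10772/96947 = -33123900/292101311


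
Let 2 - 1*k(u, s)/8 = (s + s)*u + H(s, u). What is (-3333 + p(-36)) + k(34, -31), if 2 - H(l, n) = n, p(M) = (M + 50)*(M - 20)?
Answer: 13019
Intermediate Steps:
p(M) = (-20 + M)*(50 + M) (p(M) = (50 + M)*(-20 + M) = (-20 + M)*(50 + M))
H(l, n) = 2 - n
k(u, s) = 8*u - 16*s*u (k(u, s) = 16 - 8*((s + s)*u + (2 - u)) = 16 - 8*((2*s)*u + (2 - u)) = 16 - 8*(2*s*u + (2 - u)) = 16 - 8*(2 - u + 2*s*u) = 16 + (-16 + 8*u - 16*s*u) = 8*u - 16*s*u)
(-3333 + p(-36)) + k(34, -31) = (-3333 + (-1000 + (-36)² + 30*(-36))) + 8*34*(1 - 2*(-31)) = (-3333 + (-1000 + 1296 - 1080)) + 8*34*(1 + 62) = (-3333 - 784) + 8*34*63 = -4117 + 17136 = 13019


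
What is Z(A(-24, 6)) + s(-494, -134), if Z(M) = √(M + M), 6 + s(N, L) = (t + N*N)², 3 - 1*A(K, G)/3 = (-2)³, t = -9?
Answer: 59549176723 + √66 ≈ 5.9549e+10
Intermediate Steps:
A(K, G) = 33 (A(K, G) = 9 - 3*(-2)³ = 9 - 3*(-8) = 9 + 24 = 33)
s(N, L) = -6 + (-9 + N²)² (s(N, L) = -6 + (-9 + N*N)² = -6 + (-9 + N²)²)
Z(M) = √2*√M (Z(M) = √(2*M) = √2*√M)
Z(A(-24, 6)) + s(-494, -134) = √2*√33 + (-6 + (-9 + (-494)²)²) = √66 + (-6 + (-9 + 244036)²) = √66 + (-6 + 244027²) = √66 + (-6 + 59549176729) = √66 + 59549176723 = 59549176723 + √66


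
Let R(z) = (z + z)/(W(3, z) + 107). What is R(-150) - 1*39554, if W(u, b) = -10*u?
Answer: -3045958/77 ≈ -39558.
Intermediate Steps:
R(z) = 2*z/77 (R(z) = (z + z)/(-10*3 + 107) = (2*z)/(-30 + 107) = (2*z)/77 = (2*z)*(1/77) = 2*z/77)
R(-150) - 1*39554 = (2/77)*(-150) - 1*39554 = -300/77 - 39554 = -3045958/77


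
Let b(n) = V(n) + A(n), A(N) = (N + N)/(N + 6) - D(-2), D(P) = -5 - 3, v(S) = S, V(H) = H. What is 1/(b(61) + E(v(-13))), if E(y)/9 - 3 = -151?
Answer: -67/84499 ≈ -0.00079291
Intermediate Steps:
E(y) = -1332 (E(y) = 27 + 9*(-151) = 27 - 1359 = -1332)
D(P) = -8
A(N) = 8 + 2*N/(6 + N) (A(N) = (N + N)/(N + 6) - 1*(-8) = (2*N)/(6 + N) + 8 = 2*N/(6 + N) + 8 = 8 + 2*N/(6 + N))
b(n) = n + 2*(24 + 5*n)/(6 + n)
1/(b(61) + E(v(-13))) = 1/((48 + 61² + 16*61)/(6 + 61) - 1332) = 1/((48 + 3721 + 976)/67 - 1332) = 1/((1/67)*4745 - 1332) = 1/(4745/67 - 1332) = 1/(-84499/67) = -67/84499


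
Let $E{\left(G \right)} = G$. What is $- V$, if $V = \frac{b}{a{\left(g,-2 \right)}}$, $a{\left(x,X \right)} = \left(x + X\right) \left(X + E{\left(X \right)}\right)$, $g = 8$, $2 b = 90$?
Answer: $\frac{15}{8} \approx 1.875$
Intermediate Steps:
$b = 45$ ($b = \frac{1}{2} \cdot 90 = 45$)
$a{\left(x,X \right)} = 2 X \left(X + x\right)$ ($a{\left(x,X \right)} = \left(x + X\right) \left(X + X\right) = \left(X + x\right) 2 X = 2 X \left(X + x\right)$)
$V = - \frac{15}{8}$ ($V = \frac{45}{2 \left(-2\right) \left(-2 + 8\right)} = \frac{45}{2 \left(-2\right) 6} = \frac{45}{-24} = 45 \left(- \frac{1}{24}\right) = - \frac{15}{8} \approx -1.875$)
$- V = \left(-1\right) \left(- \frac{15}{8}\right) = \frac{15}{8}$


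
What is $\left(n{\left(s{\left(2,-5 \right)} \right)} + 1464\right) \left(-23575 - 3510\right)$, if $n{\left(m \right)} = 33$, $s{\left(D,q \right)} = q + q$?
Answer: $-40546245$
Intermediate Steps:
$s{\left(D,q \right)} = 2 q$
$\left(n{\left(s{\left(2,-5 \right)} \right)} + 1464\right) \left(-23575 - 3510\right) = \left(33 + 1464\right) \left(-23575 - 3510\right) = 1497 \left(-27085\right) = -40546245$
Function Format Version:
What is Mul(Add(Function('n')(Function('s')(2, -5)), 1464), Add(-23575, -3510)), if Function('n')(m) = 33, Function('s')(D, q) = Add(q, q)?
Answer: -40546245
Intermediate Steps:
Function('s')(D, q) = Mul(2, q)
Mul(Add(Function('n')(Function('s')(2, -5)), 1464), Add(-23575, -3510)) = Mul(Add(33, 1464), Add(-23575, -3510)) = Mul(1497, -27085) = -40546245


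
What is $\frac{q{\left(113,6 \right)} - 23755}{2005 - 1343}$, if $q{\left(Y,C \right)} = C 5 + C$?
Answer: $- \frac{23719}{662} \approx -35.829$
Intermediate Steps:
$q{\left(Y,C \right)} = 6 C$ ($q{\left(Y,C \right)} = 5 C + C = 6 C$)
$\frac{q{\left(113,6 \right)} - 23755}{2005 - 1343} = \frac{6 \cdot 6 - 23755}{2005 - 1343} = \frac{36 - 23755}{662} = \left(-23719\right) \frac{1}{662} = - \frac{23719}{662}$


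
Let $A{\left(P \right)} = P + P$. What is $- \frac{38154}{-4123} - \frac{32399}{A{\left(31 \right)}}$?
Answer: $- \frac{4232759}{8246} \approx -513.31$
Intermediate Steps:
$A{\left(P \right)} = 2 P$
$- \frac{38154}{-4123} - \frac{32399}{A{\left(31 \right)}} = - \frac{38154}{-4123} - \frac{32399}{2 \cdot 31} = \left(-38154\right) \left(- \frac{1}{4123}\right) - \frac{32399}{62} = \frac{38154}{4123} - \frac{32399}{62} = - \frac{4232759}{8246}$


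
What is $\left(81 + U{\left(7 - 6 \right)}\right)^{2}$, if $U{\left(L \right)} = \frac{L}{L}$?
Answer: $6724$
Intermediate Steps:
$U{\left(L \right)} = 1$
$\left(81 + U{\left(7 - 6 \right)}\right)^{2} = \left(81 + 1\right)^{2} = 82^{2} = 6724$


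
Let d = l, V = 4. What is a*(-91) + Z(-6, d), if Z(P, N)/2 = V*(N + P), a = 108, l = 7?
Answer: -9820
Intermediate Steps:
d = 7
Z(P, N) = 8*N + 8*P (Z(P, N) = 2*(4*(N + P)) = 2*(4*N + 4*P) = 8*N + 8*P)
a*(-91) + Z(-6, d) = 108*(-91) + (8*7 + 8*(-6)) = -9828 + (56 - 48) = -9828 + 8 = -9820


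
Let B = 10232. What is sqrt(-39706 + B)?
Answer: I*sqrt(29474) ≈ 171.68*I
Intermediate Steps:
sqrt(-39706 + B) = sqrt(-39706 + 10232) = sqrt(-29474) = I*sqrt(29474)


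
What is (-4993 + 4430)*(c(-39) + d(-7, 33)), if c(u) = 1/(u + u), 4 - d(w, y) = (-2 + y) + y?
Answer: 2635403/78 ≈ 33787.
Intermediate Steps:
d(w, y) = 6 - 2*y (d(w, y) = 4 - ((-2 + y) + y) = 4 - (-2 + 2*y) = 4 + (2 - 2*y) = 6 - 2*y)
c(u) = 1/(2*u)
(-4993 + 4430)*(c(-39) + d(-7, 33)) = (-4993 + 4430)*((½)/(-39) + (6 - 2*33)) = -563*((½)*(-1/39) + (6 - 66)) = -563*(-1/78 - 60) = -563*(-4681/78) = 2635403/78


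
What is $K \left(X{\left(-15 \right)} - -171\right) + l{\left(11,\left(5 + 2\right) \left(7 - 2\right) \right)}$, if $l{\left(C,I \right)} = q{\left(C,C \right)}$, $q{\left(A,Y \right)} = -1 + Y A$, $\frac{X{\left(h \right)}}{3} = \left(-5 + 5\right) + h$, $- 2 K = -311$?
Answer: $19713$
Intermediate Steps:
$K = \frac{311}{2}$ ($K = \left(- \frac{1}{2}\right) \left(-311\right) = \frac{311}{2} \approx 155.5$)
$X{\left(h \right)} = 3 h$ ($X{\left(h \right)} = 3 \left(\left(-5 + 5\right) + h\right) = 3 \left(0 + h\right) = 3 h$)
$q{\left(A,Y \right)} = -1 + A Y$
$l{\left(C,I \right)} = -1 + C^{2}$ ($l{\left(C,I \right)} = -1 + C C = -1 + C^{2}$)
$K \left(X{\left(-15 \right)} - -171\right) + l{\left(11,\left(5 + 2\right) \left(7 - 2\right) \right)} = \frac{311 \left(3 \left(-15\right) - -171\right)}{2} - \left(1 - 11^{2}\right) = \frac{311 \left(-45 + 171\right)}{2} + \left(-1 + 121\right) = \frac{311}{2} \cdot 126 + 120 = 19593 + 120 = 19713$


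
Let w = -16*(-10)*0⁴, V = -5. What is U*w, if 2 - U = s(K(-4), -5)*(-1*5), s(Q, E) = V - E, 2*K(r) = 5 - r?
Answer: 0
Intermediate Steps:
K(r) = 5/2 - r/2 (K(r) = (5 - r)/2 = 5/2 - r/2)
s(Q, E) = -5 - E
w = 0 (w = -(-160)*0 = -1*0 = 0)
U = 2 (U = 2 - (-5 - 1*(-5))*(-1*5) = 2 - (-5 + 5)*(-5) = 2 - 0*(-5) = 2 - 1*0 = 2 + 0 = 2)
U*w = 2*0 = 0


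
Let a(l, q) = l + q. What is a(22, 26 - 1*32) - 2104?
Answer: -2088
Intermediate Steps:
a(22, 26 - 1*32) - 2104 = (22 + (26 - 1*32)) - 2104 = (22 + (26 - 32)) - 2104 = (22 - 6) - 2104 = 16 - 2104 = -2088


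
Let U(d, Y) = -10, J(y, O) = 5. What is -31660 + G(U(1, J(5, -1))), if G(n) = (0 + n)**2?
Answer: -31560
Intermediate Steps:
G(n) = n**2
-31660 + G(U(1, J(5, -1))) = -31660 + (-10)**2 = -31660 + 100 = -31560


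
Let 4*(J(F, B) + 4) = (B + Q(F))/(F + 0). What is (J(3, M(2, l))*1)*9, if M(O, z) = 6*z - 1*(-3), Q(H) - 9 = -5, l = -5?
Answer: -213/4 ≈ -53.250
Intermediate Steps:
Q(H) = 4 (Q(H) = 9 - 5 = 4)
M(O, z) = 3 + 6*z (M(O, z) = 6*z + 3 = 3 + 6*z)
J(F, B) = -4 + (4 + B)/(4*F) (J(F, B) = -4 + ((B + 4)/(F + 0))/4 = -4 + ((4 + B)/F)/4 = -4 + (4 + B)/(4*F))
(J(3, M(2, l))*1)*9 = (((¼)*(4 + (3 + 6*(-5)) - 16*3)/3)*1)*9 = (((¼)*(⅓)*(4 + (3 - 30) - 48))*1)*9 = (((¼)*(⅓)*(4 - 27 - 48))*1)*9 = (((¼)*(⅓)*(-71))*1)*9 = -71/12*1*9 = -71/12*9 = -213/4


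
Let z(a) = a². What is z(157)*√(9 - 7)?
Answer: 24649*√2 ≈ 34859.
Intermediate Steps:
z(157)*√(9 - 7) = 157²*√(9 - 7) = 24649*√2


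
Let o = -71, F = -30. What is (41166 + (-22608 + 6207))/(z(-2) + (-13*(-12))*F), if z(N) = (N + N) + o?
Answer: -1651/317 ≈ -5.2082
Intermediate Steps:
z(N) = -71 + 2*N (z(N) = (N + N) - 71 = 2*N - 71 = -71 + 2*N)
(41166 + (-22608 + 6207))/(z(-2) + (-13*(-12))*F) = (41166 + (-22608 + 6207))/((-71 + 2*(-2)) - 13*(-12)*(-30)) = (41166 - 16401)/((-71 - 4) + 156*(-30)) = 24765/(-75 - 4680) = 24765/(-4755) = 24765*(-1/4755) = -1651/317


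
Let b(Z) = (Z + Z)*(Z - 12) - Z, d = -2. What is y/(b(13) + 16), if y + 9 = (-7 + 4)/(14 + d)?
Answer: -37/116 ≈ -0.31897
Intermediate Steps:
y = -37/4 (y = -9 + (-7 + 4)/(14 - 2) = -9 - 3/12 = -9 - 3*1/12 = -9 - 1/4 = -37/4 ≈ -9.2500)
b(Z) = -Z + 2*Z*(-12 + Z) (b(Z) = (2*Z)*(-12 + Z) - Z = 2*Z*(-12 + Z) - Z = -Z + 2*Z*(-12 + Z))
y/(b(13) + 16) = -37/(4*(13*(-25 + 2*13) + 16)) = -37/(4*(13*(-25 + 26) + 16)) = -37/(4*(13*1 + 16)) = -37/(4*(13 + 16)) = -37/4/29 = -37/4*1/29 = -37/116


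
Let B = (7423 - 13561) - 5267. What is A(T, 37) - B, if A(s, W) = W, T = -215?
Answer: 11442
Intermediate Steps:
B = -11405 (B = -6138 - 5267 = -11405)
A(T, 37) - B = 37 - 1*(-11405) = 37 + 11405 = 11442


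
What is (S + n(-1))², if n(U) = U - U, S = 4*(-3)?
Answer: 144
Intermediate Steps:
S = -12
n(U) = 0
(S + n(-1))² = (-12 + 0)² = (-12)² = 144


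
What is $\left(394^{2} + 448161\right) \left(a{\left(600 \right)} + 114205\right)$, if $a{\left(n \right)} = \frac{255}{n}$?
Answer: $\frac{2756448433149}{40} \approx 6.8911 \cdot 10^{10}$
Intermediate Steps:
$\left(394^{2} + 448161\right) \left(a{\left(600 \right)} + 114205\right) = \left(394^{2} + 448161\right) \left(\frac{255}{600} + 114205\right) = \left(155236 + 448161\right) \left(255 \cdot \frac{1}{600} + 114205\right) = 603397 \left(\frac{17}{40} + 114205\right) = 603397 \cdot \frac{4568217}{40} = \frac{2756448433149}{40}$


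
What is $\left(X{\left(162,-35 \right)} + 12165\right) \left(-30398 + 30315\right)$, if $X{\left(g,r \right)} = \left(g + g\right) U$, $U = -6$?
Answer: $-848343$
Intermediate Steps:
$X{\left(g,r \right)} = - 12 g$ ($X{\left(g,r \right)} = \left(g + g\right) \left(-6\right) = 2 g \left(-6\right) = - 12 g$)
$\left(X{\left(162,-35 \right)} + 12165\right) \left(-30398 + 30315\right) = \left(\left(-12\right) 162 + 12165\right) \left(-30398 + 30315\right) = \left(-1944 + 12165\right) \left(-83\right) = 10221 \left(-83\right) = -848343$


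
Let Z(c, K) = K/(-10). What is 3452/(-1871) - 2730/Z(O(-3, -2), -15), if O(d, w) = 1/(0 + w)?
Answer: -3408672/1871 ≈ -1821.8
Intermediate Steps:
O(d, w) = 1/w
Z(c, K) = -K/10 (Z(c, K) = K*(-⅒) = -K/10)
3452/(-1871) - 2730/Z(O(-3, -2), -15) = 3452/(-1871) - 2730/((-⅒*(-15))) = 3452*(-1/1871) - 2730/3/2 = -3452/1871 - 2730*⅔ = -3452/1871 - 1820 = -3408672/1871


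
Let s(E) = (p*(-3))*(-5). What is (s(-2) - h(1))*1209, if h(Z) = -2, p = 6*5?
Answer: 546468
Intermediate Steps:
p = 30
s(E) = 450 (s(E) = (30*(-3))*(-5) = -90*(-5) = 450)
(s(-2) - h(1))*1209 = (450 - 1*(-2))*1209 = (450 + 2)*1209 = 452*1209 = 546468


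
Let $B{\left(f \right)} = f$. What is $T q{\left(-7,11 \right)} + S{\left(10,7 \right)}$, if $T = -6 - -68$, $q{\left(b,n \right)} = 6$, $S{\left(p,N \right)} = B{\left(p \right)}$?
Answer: $382$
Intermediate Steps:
$S{\left(p,N \right)} = p$
$T = 62$ ($T = -6 + 68 = 62$)
$T q{\left(-7,11 \right)} + S{\left(10,7 \right)} = 62 \cdot 6 + 10 = 372 + 10 = 382$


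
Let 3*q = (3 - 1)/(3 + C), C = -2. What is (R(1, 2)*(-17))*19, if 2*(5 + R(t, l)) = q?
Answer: 4522/3 ≈ 1507.3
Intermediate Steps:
q = ⅔ (q = ((3 - 1)/(3 - 2))/3 = (2/1)/3 = (2*1)/3 = (⅓)*2 = ⅔ ≈ 0.66667)
R(t, l) = -14/3 (R(t, l) = -5 + (½)*(⅔) = -5 + ⅓ = -14/3)
(R(1, 2)*(-17))*19 = -14/3*(-17)*19 = (238/3)*19 = 4522/3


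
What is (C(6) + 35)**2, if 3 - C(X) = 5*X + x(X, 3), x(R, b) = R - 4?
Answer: 36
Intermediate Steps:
x(R, b) = -4 + R
C(X) = 7 - 6*X (C(X) = 3 - (5*X + (-4 + X)) = 3 - (-4 + 6*X) = 3 + (4 - 6*X) = 7 - 6*X)
(C(6) + 35)**2 = ((7 - 6*6) + 35)**2 = ((7 - 36) + 35)**2 = (-29 + 35)**2 = 6**2 = 36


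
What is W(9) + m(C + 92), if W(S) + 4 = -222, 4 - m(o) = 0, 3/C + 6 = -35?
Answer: -222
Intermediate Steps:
C = -3/41 (C = 3/(-6 - 35) = 3/(-41) = 3*(-1/41) = -3/41 ≈ -0.073171)
m(o) = 4 (m(o) = 4 - 1*0 = 4 + 0 = 4)
W(S) = -226 (W(S) = -4 - 222 = -226)
W(9) + m(C + 92) = -226 + 4 = -222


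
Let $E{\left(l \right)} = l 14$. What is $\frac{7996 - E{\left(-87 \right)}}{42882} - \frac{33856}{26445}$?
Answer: $- \frac{201358127}{189002415} \approx -1.0654$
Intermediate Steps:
$E{\left(l \right)} = 14 l$
$\frac{7996 - E{\left(-87 \right)}}{42882} - \frac{33856}{26445} = \frac{7996 - 14 \left(-87\right)}{42882} - \frac{33856}{26445} = \left(7996 - -1218\right) \frac{1}{42882} - \frac{33856}{26445} = \left(7996 + 1218\right) \frac{1}{42882} - \frac{33856}{26445} = 9214 \cdot \frac{1}{42882} - \frac{33856}{26445} = \frac{4607}{21441} - \frac{33856}{26445} = - \frac{201358127}{189002415}$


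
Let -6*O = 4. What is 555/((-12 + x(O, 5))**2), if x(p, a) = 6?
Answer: 185/12 ≈ 15.417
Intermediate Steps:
O = -2/3 (O = -1/6*4 = -2/3 ≈ -0.66667)
555/((-12 + x(O, 5))**2) = 555/((-12 + 6)**2) = 555/((-6)**2) = 555/36 = 555*(1/36) = 185/12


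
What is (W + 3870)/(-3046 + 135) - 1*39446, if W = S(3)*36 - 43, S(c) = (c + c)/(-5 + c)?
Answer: -114831025/2911 ≈ -39447.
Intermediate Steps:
S(c) = 2*c/(-5 + c) (S(c) = (2*c)/(-5 + c) = 2*c/(-5 + c))
W = -151 (W = (2*3/(-5 + 3))*36 - 43 = (2*3/(-2))*36 - 43 = (2*3*(-½))*36 - 43 = -3*36 - 43 = -108 - 43 = -151)
(W + 3870)/(-3046 + 135) - 1*39446 = (-151 + 3870)/(-3046 + 135) - 1*39446 = 3719/(-2911) - 39446 = 3719*(-1/2911) - 39446 = -3719/2911 - 39446 = -114831025/2911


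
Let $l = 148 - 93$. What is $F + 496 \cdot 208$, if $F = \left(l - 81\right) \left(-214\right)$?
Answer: $108732$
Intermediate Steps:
$l = 55$
$F = 5564$ ($F = \left(55 - 81\right) \left(-214\right) = \left(-26\right) \left(-214\right) = 5564$)
$F + 496 \cdot 208 = 5564 + 496 \cdot 208 = 5564 + 103168 = 108732$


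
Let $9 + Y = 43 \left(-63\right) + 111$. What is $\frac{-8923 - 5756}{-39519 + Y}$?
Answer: $\frac{699}{2006} \approx 0.34845$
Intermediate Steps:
$Y = -2607$ ($Y = -9 + \left(43 \left(-63\right) + 111\right) = -9 + \left(-2709 + 111\right) = -9 - 2598 = -2607$)
$\frac{-8923 - 5756}{-39519 + Y} = \frac{-8923 - 5756}{-39519 - 2607} = - \frac{14679}{-42126} = \left(-14679\right) \left(- \frac{1}{42126}\right) = \frac{699}{2006}$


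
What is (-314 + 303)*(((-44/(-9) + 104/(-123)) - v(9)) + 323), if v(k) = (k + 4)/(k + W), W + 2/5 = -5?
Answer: -2625623/738 ≈ -3557.8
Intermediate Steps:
W = -27/5 (W = -2/5 - 5 = -27/5 ≈ -5.4000)
v(k) = (4 + k)/(-27/5 + k) (v(k) = (k + 4)/(k - 27/5) = (4 + k)/(-27/5 + k))
(-314 + 303)*(((-44/(-9) + 104/(-123)) - v(9)) + 323) = (-314 + 303)*(((-44/(-9) + 104/(-123)) - 5*(4 + 9)/(-27 + 5*9)) + 323) = -11*(((-44*(-1/9) + 104*(-1/123)) - 5*13/(-27 + 45)) + 323) = -11*(((44/9 - 104/123) - 5*13/18) + 323) = -11*((1492/369 - 5*13/18) + 323) = -11*((1492/369 - 1*65/18) + 323) = -11*((1492/369 - 65/18) + 323) = -11*(319/738 + 323) = -11*238693/738 = -2625623/738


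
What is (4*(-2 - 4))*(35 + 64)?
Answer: -2376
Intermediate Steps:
(4*(-2 - 4))*(35 + 64) = (4*(-6))*99 = -24*99 = -2376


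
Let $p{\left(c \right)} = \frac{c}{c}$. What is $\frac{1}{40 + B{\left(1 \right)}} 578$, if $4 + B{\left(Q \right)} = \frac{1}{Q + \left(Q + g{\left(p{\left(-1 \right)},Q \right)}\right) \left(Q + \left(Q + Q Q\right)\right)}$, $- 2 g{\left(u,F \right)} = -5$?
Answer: $\frac{6647}{415} \approx 16.017$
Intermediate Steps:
$p{\left(c \right)} = 1$
$g{\left(u,F \right)} = \frac{5}{2}$ ($g{\left(u,F \right)} = \left(- \frac{1}{2}\right) \left(-5\right) = \frac{5}{2}$)
$B{\left(Q \right)} = -4 + \frac{1}{Q + \left(\frac{5}{2} + Q\right) \left(Q^{2} + 2 Q\right)}$ ($B{\left(Q \right)} = -4 + \frac{1}{Q + \left(Q + \frac{5}{2}\right) \left(Q + \left(Q + Q Q\right)\right)} = -4 + \frac{1}{Q + \left(\frac{5}{2} + Q\right) \left(Q + \left(Q + Q^{2}\right)\right)} = -4 + \frac{1}{Q + \left(\frac{5}{2} + Q\right) \left(Q^{2} + 2 Q\right)}$)
$\frac{1}{40 + B{\left(1 \right)}} 578 = \frac{1}{40 + \frac{2 \left(1 - 24 - 18 \cdot 1^{2} - 4 \cdot 1^{3}\right)}{1 \left(12 + 2 \cdot 1^{2} + 9 \cdot 1\right)}} 578 = \frac{1}{40 + 2 \cdot 1 \frac{1}{12 + 2 \cdot 1 + 9} \left(1 - 24 - 18 - 4\right)} 578 = \frac{1}{40 + 2 \cdot 1 \frac{1}{12 + 2 + 9} \left(1 - 24 - 18 - 4\right)} 578 = \frac{1}{40 + 2 \cdot 1 \cdot \frac{1}{23} \left(-45\right)} 578 = \frac{1}{40 - \frac{90}{23}} \cdot 578 = \frac{1}{\frac{830}{23}} \cdot 578 = \frac{23}{830} \cdot 578 = \frac{6647}{415}$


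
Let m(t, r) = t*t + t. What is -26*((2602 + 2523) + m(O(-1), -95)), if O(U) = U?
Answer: -133250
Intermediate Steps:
m(t, r) = t + t**2 (m(t, r) = t**2 + t = t + t**2)
-26*((2602 + 2523) + m(O(-1), -95)) = -26*((2602 + 2523) - (1 - 1)) = -26*(5125 - 1*0) = -26*(5125 + 0) = -26*5125 = -133250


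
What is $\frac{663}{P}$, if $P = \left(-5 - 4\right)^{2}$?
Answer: $\frac{221}{27} \approx 8.1852$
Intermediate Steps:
$P = 81$ ($P = \left(-9\right)^{2} = 81$)
$\frac{663}{P} = \frac{663}{81} = 663 \cdot \frac{1}{81} = \frac{221}{27}$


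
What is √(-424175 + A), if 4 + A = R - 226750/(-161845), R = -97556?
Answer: I*√546647505785185/32369 ≈ 722.31*I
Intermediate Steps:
A = -3157874290/32369 (A = -4 + (-97556 - 226750/(-161845)) = -4 + (-97556 - 226750*(-1)/161845) = -4 + (-97556 - 1*(-45350/32369)) = -4 + (-97556 + 45350/32369) = -4 - 3157744814/32369 = -3157874290/32369 ≈ -97559.)
√(-424175 + A) = √(-424175 - 3157874290/32369) = √(-16887994865/32369) = I*√546647505785185/32369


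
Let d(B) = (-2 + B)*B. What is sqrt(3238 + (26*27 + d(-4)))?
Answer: 2*sqrt(991) ≈ 62.960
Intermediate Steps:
d(B) = B*(-2 + B)
sqrt(3238 + (26*27 + d(-4))) = sqrt(3238 + (26*27 - 4*(-2 - 4))) = sqrt(3238 + (702 - 4*(-6))) = sqrt(3238 + (702 + 24)) = sqrt(3238 + 726) = sqrt(3964) = 2*sqrt(991)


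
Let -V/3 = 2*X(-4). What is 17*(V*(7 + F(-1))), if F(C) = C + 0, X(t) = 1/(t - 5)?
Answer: 68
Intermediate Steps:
X(t) = 1/(-5 + t)
V = 2/3 (V = -6/(-5 - 4) = -6/(-9) = -6*(-1)/9 = -3*(-2/9) = 2/3 ≈ 0.66667)
F(C) = C
17*(V*(7 + F(-1))) = 17*(2*(7 - 1)/3) = 17*((2/3)*6) = 17*4 = 68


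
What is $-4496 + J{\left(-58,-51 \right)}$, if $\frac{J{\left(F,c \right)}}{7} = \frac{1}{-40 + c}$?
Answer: $- \frac{58449}{13} \approx -4496.1$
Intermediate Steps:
$J{\left(F,c \right)} = \frac{7}{-40 + c}$
$-4496 + J{\left(-58,-51 \right)} = -4496 + \frac{7}{-40 - 51} = -4496 + \frac{7}{-91} = -4496 + 7 \left(- \frac{1}{91}\right) = -4496 - \frac{1}{13} = - \frac{58449}{13}$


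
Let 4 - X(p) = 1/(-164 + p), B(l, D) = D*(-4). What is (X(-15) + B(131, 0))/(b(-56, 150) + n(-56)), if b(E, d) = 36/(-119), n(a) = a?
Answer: -85323/1199300 ≈ -0.071144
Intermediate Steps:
B(l, D) = -4*D
b(E, d) = -36/119 (b(E, d) = 36*(-1/119) = -36/119)
X(p) = 4 - 1/(-164 + p)
(X(-15) + B(131, 0))/(b(-56, 150) + n(-56)) = ((-657 + 4*(-15))/(-164 - 15) - 4*0)/(-36/119 - 56) = ((-657 - 60)/(-179) + 0)/(-6700/119) = (-1/179*(-717) + 0)*(-119/6700) = (717/179 + 0)*(-119/6700) = (717/179)*(-119/6700) = -85323/1199300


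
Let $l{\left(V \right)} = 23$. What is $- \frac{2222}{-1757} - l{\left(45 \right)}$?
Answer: $- \frac{38189}{1757} \approx -21.735$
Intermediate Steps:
$- \frac{2222}{-1757} - l{\left(45 \right)} = - \frac{2222}{-1757} - 23 = \left(-2222\right) \left(- \frac{1}{1757}\right) - 23 = \frac{2222}{1757} - 23 = - \frac{38189}{1757}$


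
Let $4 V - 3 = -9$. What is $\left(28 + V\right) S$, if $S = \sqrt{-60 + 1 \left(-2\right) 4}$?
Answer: $53 i \sqrt{17} \approx 218.52 i$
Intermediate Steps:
$V = - \frac{3}{2}$ ($V = \frac{3}{4} + \frac{1}{4} \left(-9\right) = \frac{3}{4} - \frac{9}{4} = - \frac{3}{2} \approx -1.5$)
$S = 2 i \sqrt{17}$ ($S = \sqrt{-60 - 8} = \sqrt{-68} = 2 i \sqrt{17} \approx 8.2462 i$)
$\left(28 + V\right) S = \left(28 - \frac{3}{2}\right) 2 i \sqrt{17} = \frac{53 \cdot 2 i \sqrt{17}}{2} = 53 i \sqrt{17}$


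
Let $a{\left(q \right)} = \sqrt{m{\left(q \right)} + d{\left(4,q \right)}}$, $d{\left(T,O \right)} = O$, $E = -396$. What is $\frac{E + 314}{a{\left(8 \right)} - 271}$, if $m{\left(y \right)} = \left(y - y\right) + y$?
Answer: $\frac{82}{267} \approx 0.30712$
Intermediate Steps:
$m{\left(y \right)} = y$ ($m{\left(y \right)} = 0 + y = y$)
$a{\left(q \right)} = \sqrt{2} \sqrt{q}$ ($a{\left(q \right)} = \sqrt{q + q} = \sqrt{2 q} = \sqrt{2} \sqrt{q}$)
$\frac{E + 314}{a{\left(8 \right)} - 271} = \frac{-396 + 314}{\sqrt{2} \sqrt{8} - 271} = - \frac{82}{\sqrt{2} \cdot 2 \sqrt{2} - 271} = - \frac{82}{4 - 271} = - \frac{82}{-267} = \left(-82\right) \left(- \frac{1}{267}\right) = \frac{82}{267}$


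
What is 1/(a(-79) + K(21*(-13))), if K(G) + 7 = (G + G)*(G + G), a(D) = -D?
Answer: 1/298188 ≈ 3.3536e-6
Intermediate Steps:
K(G) = -7 + 4*G² (K(G) = -7 + (G + G)*(G + G) = -7 + (2*G)*(2*G) = -7 + 4*G²)
1/(a(-79) + K(21*(-13))) = 1/(-1*(-79) + (-7 + 4*(21*(-13))²)) = 1/(79 + (-7 + 4*(-273)²)) = 1/(79 + (-7 + 4*74529)) = 1/(79 + (-7 + 298116)) = 1/(79 + 298109) = 1/298188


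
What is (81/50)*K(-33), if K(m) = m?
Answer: -2673/50 ≈ -53.460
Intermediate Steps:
(81/50)*K(-33) = (81/50)*(-33) = -2673/50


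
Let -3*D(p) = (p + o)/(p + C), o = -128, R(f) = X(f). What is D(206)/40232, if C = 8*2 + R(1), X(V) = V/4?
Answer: -13/4470781 ≈ -2.9078e-6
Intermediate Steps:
X(V) = V/4 (X(V) = V*(¼) = V/4)
R(f) = f/4
C = 65/4 (C = 8*2 + (¼)*1 = 16 + ¼ = 65/4 ≈ 16.250)
D(p) = -(-128 + p)/(3*(65/4 + p)) (D(p) = -(p - 128)/(3*(p + 65/4)) = -(-128 + p)/(3*(65/4 + p)))
D(206)/40232 = (4*(128 - 1*206)/(3*(65 + 4*206)))/40232 = (4*(128 - 206)/(3*(65 + 824)))*(1/40232) = ((4/3)*(-78)/889)*(1/40232) = ((4/3)*(1/889)*(-78))*(1/40232) = -104/889*1/40232 = -13/4470781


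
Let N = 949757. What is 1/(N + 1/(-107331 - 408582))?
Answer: 515913/489991983140 ≈ 1.0529e-6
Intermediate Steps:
1/(N + 1/(-107331 - 408582)) = 1/(949757 + 1/(-107331 - 408582)) = 1/(949757 + 1/(-515913)) = 1/(949757 - 1/515913) = 1/(489991983140/515913) = 515913/489991983140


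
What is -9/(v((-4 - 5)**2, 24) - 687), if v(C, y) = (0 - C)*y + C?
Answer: 3/850 ≈ 0.0035294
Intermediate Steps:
v(C, y) = C - C*y (v(C, y) = (-C)*y + C = -C*y + C = C - C*y)
-9/(v((-4 - 5)**2, 24) - 687) = -9/((-4 - 5)**2*(1 - 1*24) - 687) = -9/((-9)**2*(1 - 24) - 687) = -9/(81*(-23) - 687) = -9/(-1863 - 687) = -9/(-2550) = -9*(-1/2550) = 3/850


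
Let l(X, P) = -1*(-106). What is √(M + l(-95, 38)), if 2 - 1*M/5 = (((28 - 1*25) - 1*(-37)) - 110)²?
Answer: 8*I*√381 ≈ 156.15*I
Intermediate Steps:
l(X, P) = 106
M = -24490 (M = 10 - 5*(((28 - 1*25) - 1*(-37)) - 110)² = 10 - 5*(((28 - 25) + 37) - 110)² = 10 - 5*((3 + 37) - 110)² = 10 - 5*(40 - 110)² = 10 - 5*(-70)² = 10 - 5*4900 = 10 - 24500 = -24490)
√(M + l(-95, 38)) = √(-24490 + 106) = √(-24384) = 8*I*√381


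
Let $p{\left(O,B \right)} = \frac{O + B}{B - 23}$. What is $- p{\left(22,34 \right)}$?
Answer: $- \frac{56}{11} \approx -5.0909$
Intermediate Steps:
$p{\left(O,B \right)} = \frac{B + O}{-23 + B}$
$- p{\left(22,34 \right)} = - \frac{34 + 22}{-23 + 34} = - \frac{56}{11}$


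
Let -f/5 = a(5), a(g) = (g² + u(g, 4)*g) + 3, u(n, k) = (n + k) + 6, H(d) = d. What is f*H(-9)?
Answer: 4635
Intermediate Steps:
u(n, k) = 6 + k + n (u(n, k) = (k + n) + 6 = 6 + k + n)
a(g) = 3 + g² + g*(10 + g) (a(g) = (g² + (6 + 4 + g)*g) + 3 = (g² + (10 + g)*g) + 3 = (g² + g*(10 + g)) + 3 = 3 + g² + g*(10 + g))
f = -515 (f = -5*(3 + 5² + 5*(10 + 5)) = -5*(3 + 25 + 5*15) = -5*(3 + 25 + 75) = -5*103 = -515)
f*H(-9) = -515*(-9) = 4635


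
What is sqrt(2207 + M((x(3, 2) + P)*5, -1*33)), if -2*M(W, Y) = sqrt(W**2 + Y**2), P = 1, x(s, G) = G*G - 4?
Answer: sqrt(8828 - 2*sqrt(1114))/2 ≈ 46.801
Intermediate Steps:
x(s, G) = -4 + G**2 (x(s, G) = G**2 - 4 = -4 + G**2)
M(W, Y) = -sqrt(W**2 + Y**2)/2
sqrt(2207 + M((x(3, 2) + P)*5, -1*33)) = sqrt(2207 - sqrt((((-4 + 2**2) + 1)*5)**2 + (-1*33)**2)/2) = sqrt(2207 - sqrt((((-4 + 4) + 1)*5)**2 + (-33)**2)/2) = sqrt(2207 - sqrt(((0 + 1)*5)**2 + 1089)/2) = sqrt(2207 - sqrt((1*5)**2 + 1089)/2) = sqrt(2207 - sqrt(5**2 + 1089)/2) = sqrt(2207 - sqrt(25 + 1089)/2) = sqrt(2207 - sqrt(1114)/2)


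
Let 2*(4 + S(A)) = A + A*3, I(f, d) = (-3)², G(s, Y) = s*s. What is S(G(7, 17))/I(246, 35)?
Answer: 94/9 ≈ 10.444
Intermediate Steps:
G(s, Y) = s²
I(f, d) = 9
S(A) = -4 + 2*A (S(A) = -4 + (A + A*3)/2 = -4 + (A + 3*A)/2 = -4 + (4*A)/2 = -4 + 2*A)
S(G(7, 17))/I(246, 35) = (-4 + 2*7²)/9 = (-4 + 2*49)*(⅑) = (-4 + 98)*(⅑) = 94*(⅑) = 94/9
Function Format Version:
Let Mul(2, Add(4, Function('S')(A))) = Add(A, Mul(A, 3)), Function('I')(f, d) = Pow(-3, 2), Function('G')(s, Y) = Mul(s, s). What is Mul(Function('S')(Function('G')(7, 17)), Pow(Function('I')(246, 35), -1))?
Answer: Rational(94, 9) ≈ 10.444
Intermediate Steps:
Function('G')(s, Y) = Pow(s, 2)
Function('I')(f, d) = 9
Function('S')(A) = Add(-4, Mul(2, A)) (Function('S')(A) = Add(-4, Mul(Rational(1, 2), Add(A, Mul(A, 3)))) = Add(-4, Mul(Rational(1, 2), Add(A, Mul(3, A)))) = Add(-4, Mul(Rational(1, 2), Mul(4, A))) = Add(-4, Mul(2, A)))
Mul(Function('S')(Function('G')(7, 17)), Pow(Function('I')(246, 35), -1)) = Mul(Add(-4, Mul(2, Pow(7, 2))), Pow(9, -1)) = Mul(Add(-4, Mul(2, 49)), Rational(1, 9)) = Mul(Add(-4, 98), Rational(1, 9)) = Mul(94, Rational(1, 9)) = Rational(94, 9)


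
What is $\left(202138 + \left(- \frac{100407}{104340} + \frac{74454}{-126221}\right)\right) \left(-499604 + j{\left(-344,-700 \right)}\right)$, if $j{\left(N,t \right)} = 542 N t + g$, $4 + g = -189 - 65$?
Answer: $\frac{57685289017489927020099}{2194983190} \approx 2.6281 \cdot 10^{13}$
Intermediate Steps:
$g = -258$ ($g = -4 - 254 = -258$)
$j{\left(N,t \right)} = -258 + 542 N t$ ($j{\left(N,t \right)} = 542 N t - 258 = -258 + 542 N t$)
$\left(202138 + \left(- \frac{100407}{104340} + \frac{74454}{-126221}\right)\right) \left(-499604 + j{\left(-344,-700 \right)}\right) = \left(202138 + \left(- \frac{100407}{104340} + \frac{74454}{-126221}\right)\right) \left(-499604 - \left(258 + 186448 \left(-700\right)\right)\right) = \left(202138 + \left(\left(-100407\right) \frac{1}{104340} + 74454 \left(- \frac{1}{126221}\right)\right)\right) \left(-499604 + \left(-258 + 130513600\right)\right) = \left(202138 - \frac{6814000769}{4389966380}\right) \left(-499604 + 130513342\right) = \left(202138 - \frac{6814000769}{4389966380}\right) 130013738 = \frac{887372210119671}{4389966380} \cdot 130013738 = \frac{57685289017489927020099}{2194983190}$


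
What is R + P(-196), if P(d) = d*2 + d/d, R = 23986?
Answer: 23595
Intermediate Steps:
P(d) = 1 + 2*d (P(d) = 2*d + 1 = 1 + 2*d)
R + P(-196) = 23986 + (1 + 2*(-196)) = 23986 + (1 - 392) = 23986 - 391 = 23595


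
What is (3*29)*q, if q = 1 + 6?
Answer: 609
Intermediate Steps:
q = 7
(3*29)*q = (3*29)*7 = 87*7 = 609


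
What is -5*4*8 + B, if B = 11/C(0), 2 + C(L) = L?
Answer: -331/2 ≈ -165.50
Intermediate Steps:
C(L) = -2 + L
B = -11/2 (B = 11/(-2 + 0) = 11/(-2) = 11*(-1/2) = -11/2 ≈ -5.5000)
-5*4*8 + B = -5*4*8 - 11/2 = -20*8 - 11/2 = -160 - 11/2 = -331/2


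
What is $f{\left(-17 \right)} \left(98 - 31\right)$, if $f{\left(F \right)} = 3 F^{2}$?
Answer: $58089$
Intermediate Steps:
$f{\left(-17 \right)} \left(98 - 31\right) = 3 \left(-17\right)^{2} \left(98 - 31\right) = 3 \cdot 289 \cdot 67 = 867 \cdot 67 = 58089$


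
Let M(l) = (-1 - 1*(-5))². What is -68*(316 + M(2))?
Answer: -22576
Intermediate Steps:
M(l) = 16 (M(l) = (-1 + 5)² = 4² = 16)
-68*(316 + M(2)) = -68*(316 + 16) = -68*332 = -22576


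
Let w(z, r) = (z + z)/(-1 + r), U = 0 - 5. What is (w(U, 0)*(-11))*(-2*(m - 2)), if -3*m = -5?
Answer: -220/3 ≈ -73.333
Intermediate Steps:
m = 5/3 (m = -⅓*(-5) = 5/3 ≈ 1.6667)
U = -5
w(z, r) = 2*z/(-1 + r) (w(z, r) = (2*z)/(-1 + r) = 2*z/(-1 + r))
(w(U, 0)*(-11))*(-2*(m - 2)) = ((2*(-5)/(-1 + 0))*(-11))*(-2*(5/3 - 2)) = ((2*(-5)/(-1))*(-11))*(-2*(-⅓)) = ((2*(-5)*(-1))*(-11))*(⅔) = (10*(-11))*(⅔) = -110*⅔ = -220/3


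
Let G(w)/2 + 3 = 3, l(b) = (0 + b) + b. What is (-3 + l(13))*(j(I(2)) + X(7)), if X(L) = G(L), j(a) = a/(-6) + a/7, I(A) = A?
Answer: -23/21 ≈ -1.0952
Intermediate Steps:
l(b) = 2*b (l(b) = b + b = 2*b)
G(w) = 0 (G(w) = -6 + 2*3 = -6 + 6 = 0)
j(a) = -a/42 (j(a) = a*(-⅙) + a*(⅐) = -a/6 + a/7 = -a/42)
X(L) = 0
(-3 + l(13))*(j(I(2)) + X(7)) = (-3 + 2*13)*(-1/42*2 + 0) = (-3 + 26)*(-1/21 + 0) = 23*(-1/21) = -23/21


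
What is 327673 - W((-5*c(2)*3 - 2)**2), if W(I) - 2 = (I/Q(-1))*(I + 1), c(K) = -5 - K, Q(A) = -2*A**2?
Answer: 56608416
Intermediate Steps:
W(I) = 2 - I*(1 + I)/2 (W(I) = 2 + (I/((-2*(-1)**2)))*(I + 1) = 2 + (I/((-2*1)))*(1 + I) = 2 + (I/(-2))*(1 + I) = 2 + (I*(-1/2))*(1 + I) = 2 + (-I/2)*(1 + I) = 2 - I*(1 + I)/2)
327673 - W((-5*c(2)*3 - 2)**2) = 327673 - (2 - (-5*(-5 - 1*2)*3 - 2)**2/2 - (-5*(-5 - 1*2)*3 - 2)**4/2) = 327673 - (2 - (-5*(-5 - 2)*3 - 2)**2/2 - (-5*(-5 - 2)*3 - 2)**4/2) = 327673 - (2 - (-5*(-7)*3 - 2)**2/2 - (-5*(-7)*3 - 2)**4/2) = 327673 - (2 - (35*3 - 2)**2/2 - (35*3 - 2)**4/2) = 327673 - (2 - (105 - 2)**2/2 - (105 - 2)**4/2) = 327673 - (2 - 1/2*103**2 - (103**2)**2/2) = 327673 - (2 - 1/2*10609 - 1/2*10609**2) = 327673 - (2 - 10609/2 - 1/2*112550881) = 327673 - (2 - 10609/2 - 112550881/2) = 327673 - 1*(-56280743) = 327673 + 56280743 = 56608416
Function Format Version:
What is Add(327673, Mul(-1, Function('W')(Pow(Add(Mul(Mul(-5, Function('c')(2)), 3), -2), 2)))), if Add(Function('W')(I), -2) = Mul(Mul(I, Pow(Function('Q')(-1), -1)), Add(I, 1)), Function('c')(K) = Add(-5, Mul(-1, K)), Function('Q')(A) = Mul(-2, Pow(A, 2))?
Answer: 56608416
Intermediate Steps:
Function('W')(I) = Add(2, Mul(Rational(-1, 2), I, Add(1, I))) (Function('W')(I) = Add(2, Mul(Mul(I, Pow(Mul(-2, Pow(-1, 2)), -1)), Add(I, 1))) = Add(2, Mul(Mul(I, Pow(Mul(-2, 1), -1)), Add(1, I))) = Add(2, Mul(Mul(I, Pow(-2, -1)), Add(1, I))) = Add(2, Mul(Mul(I, Rational(-1, 2)), Add(1, I))) = Add(2, Mul(Mul(Rational(-1, 2), I), Add(1, I))) = Add(2, Mul(Rational(-1, 2), I, Add(1, I))))
Add(327673, Mul(-1, Function('W')(Pow(Add(Mul(Mul(-5, Function('c')(2)), 3), -2), 2)))) = Add(327673, Mul(-1, Add(2, Mul(Rational(-1, 2), Pow(Add(Mul(Mul(-5, Add(-5, Mul(-1, 2))), 3), -2), 2)), Mul(Rational(-1, 2), Pow(Pow(Add(Mul(Mul(-5, Add(-5, Mul(-1, 2))), 3), -2), 2), 2))))) = Add(327673, Mul(-1, Add(2, Mul(Rational(-1, 2), Pow(Add(Mul(Mul(-5, Add(-5, -2)), 3), -2), 2)), Mul(Rational(-1, 2), Pow(Pow(Add(Mul(Mul(-5, Add(-5, -2)), 3), -2), 2), 2))))) = Add(327673, Mul(-1, Add(2, Mul(Rational(-1, 2), Pow(Add(Mul(Mul(-5, -7), 3), -2), 2)), Mul(Rational(-1, 2), Pow(Pow(Add(Mul(Mul(-5, -7), 3), -2), 2), 2))))) = Add(327673, Mul(-1, Add(2, Mul(Rational(-1, 2), Pow(Add(Mul(35, 3), -2), 2)), Mul(Rational(-1, 2), Pow(Pow(Add(Mul(35, 3), -2), 2), 2))))) = Add(327673, Mul(-1, Add(2, Mul(Rational(-1, 2), Pow(Add(105, -2), 2)), Mul(Rational(-1, 2), Pow(Pow(Add(105, -2), 2), 2))))) = Add(327673, Mul(-1, Add(2, Mul(Rational(-1, 2), Pow(103, 2)), Mul(Rational(-1, 2), Pow(Pow(103, 2), 2))))) = Add(327673, Mul(-1, Add(2, Mul(Rational(-1, 2), 10609), Mul(Rational(-1, 2), Pow(10609, 2))))) = Add(327673, Mul(-1, Add(2, Rational(-10609, 2), Mul(Rational(-1, 2), 112550881)))) = Add(327673, Mul(-1, Add(2, Rational(-10609, 2), Rational(-112550881, 2)))) = Add(327673, Mul(-1, -56280743)) = Add(327673, 56280743) = 56608416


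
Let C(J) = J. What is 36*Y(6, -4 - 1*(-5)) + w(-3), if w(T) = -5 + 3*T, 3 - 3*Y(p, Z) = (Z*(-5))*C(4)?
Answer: 262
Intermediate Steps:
Y(p, Z) = 1 + 20*Z/3 (Y(p, Z) = 1 - Z*(-5)*4/3 = 1 - (-5*Z)*4/3 = 1 - (-20)*Z/3 = 1 + 20*Z/3)
36*Y(6, -4 - 1*(-5)) + w(-3) = 36*(1 + 20*(-4 - 1*(-5))/3) + (-5 + 3*(-3)) = 36*(1 + 20*(-4 + 5)/3) + (-5 - 9) = 36*(1 + (20/3)*1) - 14 = 36*(1 + 20/3) - 14 = 36*(23/3) - 14 = 276 - 14 = 262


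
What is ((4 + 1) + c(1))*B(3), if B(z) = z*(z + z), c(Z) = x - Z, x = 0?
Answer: 72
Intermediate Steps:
c(Z) = -Z (c(Z) = 0 - Z = -Z)
B(z) = 2*z² (B(z) = z*(2*z) = 2*z²)
((4 + 1) + c(1))*B(3) = ((4 + 1) - 1*1)*(2*3²) = (5 - 1)*(2*9) = 4*18 = 72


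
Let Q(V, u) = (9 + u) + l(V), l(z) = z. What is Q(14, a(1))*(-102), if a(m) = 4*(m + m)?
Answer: -3162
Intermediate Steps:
a(m) = 8*m (a(m) = 4*(2*m) = 8*m)
Q(V, u) = 9 + V + u (Q(V, u) = (9 + u) + V = 9 + V + u)
Q(14, a(1))*(-102) = (9 + 14 + 8*1)*(-102) = (9 + 14 + 8)*(-102) = 31*(-102) = -3162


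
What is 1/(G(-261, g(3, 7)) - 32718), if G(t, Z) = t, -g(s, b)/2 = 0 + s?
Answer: -1/32979 ≈ -3.0322e-5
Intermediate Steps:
g(s, b) = -2*s (g(s, b) = -2*(0 + s) = -2*s)
1/(G(-261, g(3, 7)) - 32718) = 1/(-261 - 32718) = 1/(-32979) = -1/32979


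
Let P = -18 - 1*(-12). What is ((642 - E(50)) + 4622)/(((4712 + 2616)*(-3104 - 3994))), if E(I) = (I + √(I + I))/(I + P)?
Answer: -4453/44011968 ≈ -0.00010118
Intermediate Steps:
P = -6 (P = -18 + 12 = -6)
E(I) = (I + √2*√I)/(-6 + I) (E(I) = (I + √(I + I))/(I - 6) = (I + √(2*I))/(-6 + I) = (I + √2*√I)/(-6 + I))
((642 - E(50)) + 4622)/(((4712 + 2616)*(-3104 - 3994))) = ((642 - (50 + √2*√50)/(-6 + 50)) + 4622)/(((4712 + 2616)*(-3104 - 3994))) = ((642 - (50 + √2*(5*√2))/44) + 4622)/((7328*(-7098))) = ((642 - (50 + 10)/44) + 4622)/(-52014144) = ((642 - 60/44) + 4622)*(-1/52014144) = ((642 - 1*15/11) + 4622)*(-1/52014144) = ((642 - 15/11) + 4622)*(-1/52014144) = (7047/11 + 4622)*(-1/52014144) = (57889/11)*(-1/52014144) = -4453/44011968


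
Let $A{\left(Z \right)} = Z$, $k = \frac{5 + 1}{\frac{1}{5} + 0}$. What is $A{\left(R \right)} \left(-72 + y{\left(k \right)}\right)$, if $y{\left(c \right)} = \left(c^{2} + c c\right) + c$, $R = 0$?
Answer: $0$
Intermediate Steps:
$k = 30$ ($k = \frac{6}{\frac{1}{5} + 0} = 6 \frac{1}{\frac{1}{5}} = 6 \cdot 5 = 30$)
$y{\left(c \right)} = c + 2 c^{2}$ ($y{\left(c \right)} = \left(c^{2} + c^{2}\right) + c = 2 c^{2} + c = c + 2 c^{2}$)
$A{\left(R \right)} \left(-72 + y{\left(k \right)}\right) = 0 \left(-72 + 30 \left(1 + 2 \cdot 30\right)\right) = 0 \left(-72 + 30 \left(1 + 60\right)\right) = 0 \left(-72 + 30 \cdot 61\right) = 0 \left(-72 + 1830\right) = 0 \cdot 1758 = 0$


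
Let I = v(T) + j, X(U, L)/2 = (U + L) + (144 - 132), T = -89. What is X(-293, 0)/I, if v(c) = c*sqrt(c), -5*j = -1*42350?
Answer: -4760140/72445869 - 50018*I*sqrt(89)/72445869 ≈ -0.065706 - 0.0065134*I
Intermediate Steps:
j = 8470 (j = -(-1)*42350/5 = -1/5*(-42350) = 8470)
v(c) = c**(3/2)
X(U, L) = 24 + 2*L + 2*U (X(U, L) = 2*((U + L) + (144 - 132)) = 2*((L + U) + 12) = 2*(12 + L + U) = 24 + 2*L + 2*U)
I = 8470 - 89*I*sqrt(89) (I = (-89)**(3/2) + 8470 = -89*I*sqrt(89) + 8470 = 8470 - 89*I*sqrt(89) ≈ 8470.0 - 839.62*I)
X(-293, 0)/I = (24 + 2*0 + 2*(-293))/(8470 - 89*I*sqrt(89)) = (24 + 0 - 586)/(8470 - 89*I*sqrt(89)) = -562/(8470 - 89*I*sqrt(89))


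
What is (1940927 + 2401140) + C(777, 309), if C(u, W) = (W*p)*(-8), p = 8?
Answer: 4322291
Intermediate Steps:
C(u, W) = -64*W (C(u, W) = (W*8)*(-8) = (8*W)*(-8) = -64*W)
(1940927 + 2401140) + C(777, 309) = (1940927 + 2401140) - 64*309 = 4342067 - 19776 = 4322291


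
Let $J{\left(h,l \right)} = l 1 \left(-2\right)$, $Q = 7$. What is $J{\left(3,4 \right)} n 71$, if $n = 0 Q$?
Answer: $0$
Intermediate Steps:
$n = 0$ ($n = 0 \cdot 7 = 0$)
$J{\left(h,l \right)} = - 2 l$ ($J{\left(h,l \right)} = l \left(-2\right) = - 2 l$)
$J{\left(3,4 \right)} n 71 = \left(-2\right) 4 \cdot 0 \cdot 71 = \left(-8\right) 0 \cdot 71 = 0 \cdot 71 = 0$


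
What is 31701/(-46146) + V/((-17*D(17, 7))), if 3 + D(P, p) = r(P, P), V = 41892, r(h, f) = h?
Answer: -323448845/1830458 ≈ -176.70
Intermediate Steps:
D(P, p) = -3 + P
31701/(-46146) + V/((-17*D(17, 7))) = 31701/(-46146) + 41892/((-17*(-3 + 17))) = 31701*(-1/46146) + 41892/((-17*14)) = -10567/15382 + 41892/(-238) = -10567/15382 + 41892*(-1/238) = -10567/15382 - 20946/119 = -323448845/1830458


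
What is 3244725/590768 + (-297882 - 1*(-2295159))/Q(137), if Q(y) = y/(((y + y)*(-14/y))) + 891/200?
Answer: -1651896285213975/362140784 ≈ -4.5615e+6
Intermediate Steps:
Q(y) = 891/200 - y/28 (Q(y) = y/(((2*y)*(-14/y))) + 891*(1/200) = y/(-28) + 891/200 = y*(-1/28) + 891/200 = -y/28 + 891/200 = 891/200 - y/28)
3244725/590768 + (-297882 - 1*(-2295159))/Q(137) = 3244725/590768 + (-297882 - 1*(-2295159))/(891/200 - 1/28*137) = 3244725*(1/590768) + (-297882 + 2295159)/(891/200 - 137/28) = 3244725/590768 + 1997277/(-613/1400) = 3244725/590768 + 1997277*(-1400/613) = 3244725/590768 - 2796187800/613 = -1651896285213975/362140784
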